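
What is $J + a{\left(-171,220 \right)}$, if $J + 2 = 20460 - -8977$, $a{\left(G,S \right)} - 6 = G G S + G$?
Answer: $6462290$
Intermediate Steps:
$a{\left(G,S \right)} = 6 + G + S G^{2}$ ($a{\left(G,S \right)} = 6 + \left(G G S + G\right) = 6 + \left(G^{2} S + G\right) = 6 + \left(S G^{2} + G\right) = 6 + \left(G + S G^{2}\right) = 6 + G + S G^{2}$)
$J = 29435$ ($J = -2 + \left(20460 - -8977\right) = -2 + \left(20460 + 8977\right) = -2 + 29437 = 29435$)
$J + a{\left(-171,220 \right)} = 29435 + \left(6 - 171 + 220 \left(-171\right)^{2}\right) = 29435 + \left(6 - 171 + 220 \cdot 29241\right) = 29435 + \left(6 - 171 + 6433020\right) = 29435 + 6432855 = 6462290$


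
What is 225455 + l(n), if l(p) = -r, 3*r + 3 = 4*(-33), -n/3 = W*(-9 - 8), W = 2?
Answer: 225500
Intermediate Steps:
n = 102 (n = -6*(-9 - 8) = -6*(-17) = -3*(-34) = 102)
r = -45 (r = -1 + (4*(-33))/3 = -1 + (1/3)*(-132) = -1 - 44 = -45)
l(p) = 45 (l(p) = -1*(-45) = 45)
225455 + l(n) = 225455 + 45 = 225500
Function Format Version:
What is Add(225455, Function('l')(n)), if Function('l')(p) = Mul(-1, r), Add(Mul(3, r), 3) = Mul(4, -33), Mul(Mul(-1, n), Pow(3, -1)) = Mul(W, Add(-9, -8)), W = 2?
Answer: 225500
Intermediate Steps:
n = 102 (n = Mul(-3, Mul(2, Add(-9, -8))) = Mul(-3, Mul(2, -17)) = Mul(-3, -34) = 102)
r = -45 (r = Add(-1, Mul(Rational(1, 3), Mul(4, -33))) = Add(-1, Mul(Rational(1, 3), -132)) = Add(-1, -44) = -45)
Function('l')(p) = 45 (Function('l')(p) = Mul(-1, -45) = 45)
Add(225455, Function('l')(n)) = Add(225455, 45) = 225500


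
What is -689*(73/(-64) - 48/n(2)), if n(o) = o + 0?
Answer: 1108601/64 ≈ 17322.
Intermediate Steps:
n(o) = o
-689*(73/(-64) - 48/n(2)) = -689*(73/(-64) - 48/2) = -689*(73*(-1/64) - 48*1/2) = -689*(-73/64 - 24) = -689*(-1609/64) = 1108601/64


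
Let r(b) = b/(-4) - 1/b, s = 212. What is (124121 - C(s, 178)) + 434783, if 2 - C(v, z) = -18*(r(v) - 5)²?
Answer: 11198699863/22472 ≈ 4.9834e+5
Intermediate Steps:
r(b) = -1/b - b/4 (r(b) = b*(-¼) - 1/b = -b/4 - 1/b = -1/b - b/4)
C(v, z) = 2 + 18*(-5 - 1/v - v/4)² (C(v, z) = 2 - (-18)*((-1/v - v/4) - 5)² = 2 - (-18)*(-5 - 1/v - v/4)² = 2 + 18*(-5 - 1/v - v/4)²)
(124121 - C(s, 178)) + 434783 = (124121 - (2 + (9/8)*(4 + 212² + 20*212)²/212²)) + 434783 = (124121 - (2 + (9/8)*(1/44944)*(4 + 44944 + 4240)²)) + 434783 = (124121 - (2 + (9/8)*(1/44944)*49188²)) + 434783 = (124121 - (2 + (9/8)*(1/44944)*2419459344)) + 434783 = (124121 - (2 + 1360945881/22472)) + 434783 = (124121 - 1*1360990825/22472) + 434783 = (124121 - 1360990825/22472) + 434783 = 1428256287/22472 + 434783 = 11198699863/22472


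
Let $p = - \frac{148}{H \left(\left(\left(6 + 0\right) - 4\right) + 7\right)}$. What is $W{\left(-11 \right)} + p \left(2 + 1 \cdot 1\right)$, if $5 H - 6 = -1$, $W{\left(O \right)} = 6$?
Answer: $- \frac{130}{3} \approx -43.333$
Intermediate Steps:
$H = 1$ ($H = \frac{6}{5} + \frac{1}{5} \left(-1\right) = \frac{6}{5} - \frac{1}{5} = 1$)
$p = - \frac{148}{9}$ ($p = - \frac{148}{1 \left(\left(\left(6 + 0\right) - 4\right) + 7\right)} = - \frac{148}{1 \left(\left(6 - 4\right) + 7\right)} = - \frac{148}{1 \left(2 + 7\right)} = - \frac{148}{1 \cdot 9} = - \frac{148}{9} \approx -16.444$)
$W{\left(-11 \right)} + p \left(2 + 1 \cdot 1\right) = 6 - \frac{148 \left(2 + 1 \cdot 1\right)}{9} = 6 - \frac{148 \left(2 + 1\right)}{9} = 6 - \frac{148}{3} = - \frac{130}{3}$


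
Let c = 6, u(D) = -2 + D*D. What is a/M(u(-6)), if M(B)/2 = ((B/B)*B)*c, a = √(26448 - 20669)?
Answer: √5779/408 ≈ 0.18632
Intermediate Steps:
u(D) = -2 + D²
a = √5779 ≈ 76.020
M(B) = 12*B (M(B) = 2*(((B/B)*B)*6) = 2*((1*B)*6) = 2*(B*6) = 2*(6*B) = 12*B)
a/M(u(-6)) = √5779/((12*(-2 + (-6)²))) = √5779/((12*(-2 + 36))) = √5779/((12*34)) = √5779/408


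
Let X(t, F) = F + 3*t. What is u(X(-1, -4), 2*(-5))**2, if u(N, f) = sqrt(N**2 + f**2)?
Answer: 149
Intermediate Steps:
u(X(-1, -4), 2*(-5))**2 = (sqrt((-4 + 3*(-1))**2 + (2*(-5))**2))**2 = (sqrt((-4 - 3)**2 + (-10)**2))**2 = (sqrt((-7)**2 + 100))**2 = (sqrt(49 + 100))**2 = (sqrt(149))**2 = 149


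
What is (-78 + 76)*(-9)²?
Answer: -162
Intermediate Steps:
(-78 + 76)*(-9)² = -2*81 = -162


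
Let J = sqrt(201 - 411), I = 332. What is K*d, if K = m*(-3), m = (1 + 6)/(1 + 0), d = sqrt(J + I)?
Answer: -21*sqrt(332 + I*sqrt(210)) ≈ -382.73 - 8.3488*I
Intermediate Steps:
J = I*sqrt(210) (J = sqrt(-210) = I*sqrt(210) ≈ 14.491*I)
d = sqrt(332 + I*sqrt(210)) (d = sqrt(I*sqrt(210) + 332) = sqrt(332 + I*sqrt(210)) ≈ 18.225 + 0.3976*I)
m = 7 (m = 7/1 = 7*1 = 7)
K = -21 (K = 7*(-3) = -21)
K*d = -21*sqrt(332 + I*sqrt(210))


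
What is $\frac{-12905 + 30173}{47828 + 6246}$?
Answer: $\frac{8634}{27037} \approx 0.31934$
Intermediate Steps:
$\frac{-12905 + 30173}{47828 + 6246} = \frac{17268}{54074} = 17268 \cdot \frac{1}{54074} = \frac{8634}{27037}$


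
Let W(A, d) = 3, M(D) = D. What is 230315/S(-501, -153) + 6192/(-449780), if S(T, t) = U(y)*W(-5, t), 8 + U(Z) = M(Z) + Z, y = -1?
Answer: -120454961/15690 ≈ -7677.2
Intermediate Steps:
U(Z) = -8 + 2*Z (U(Z) = -8 + (Z + Z) = -8 + 2*Z)
S(T, t) = -30 (S(T, t) = (-8 + 2*(-1))*3 = (-8 - 2)*3 = -10*3 = -30)
230315/S(-501, -153) + 6192/(-449780) = 230315/(-30) + 6192/(-449780) = 230315*(-1/30) + 6192*(-1/449780) = -46063/6 - 36/2615 = -120454961/15690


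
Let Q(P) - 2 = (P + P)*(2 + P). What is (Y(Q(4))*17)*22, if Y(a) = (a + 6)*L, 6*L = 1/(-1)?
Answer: -10472/3 ≈ -3490.7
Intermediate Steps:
L = -1/6 (L = (1/6)/(-1) = (1/6)*(-1) = -1/6 ≈ -0.16667)
Q(P) = 2 + 2*P*(2 + P) (Q(P) = 2 + (P + P)*(2 + P) = 2 + (2*P)*(2 + P) = 2 + 2*P*(2 + P))
Y(a) = -1 - a/6 (Y(a) = (a + 6)*(-1/6) = (6 + a)*(-1/6) = -1 - a/6)
(Y(Q(4))*17)*22 = ((-1 - (2 + 2*4**2 + 4*4)/6)*17)*22 = ((-1 - (2 + 2*16 + 16)/6)*17)*22 = ((-1 - (2 + 32 + 16)/6)*17)*22 = ((-1 - 1/6*50)*17)*22 = ((-1 - 25/3)*17)*22 = -28/3*17*22 = -476/3*22 = -10472/3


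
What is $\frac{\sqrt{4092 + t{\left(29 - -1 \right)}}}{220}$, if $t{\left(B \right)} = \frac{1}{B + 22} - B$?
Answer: $\frac{\sqrt{109837}}{1144} \approx 0.2897$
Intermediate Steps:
$t{\left(B \right)} = \frac{1}{22 + B} - B$
$\frac{\sqrt{4092 + t{\left(29 - -1 \right)}}}{220} = \frac{\sqrt{4092 + \frac{1 - \left(29 - -1\right)^{2} - 22 \left(29 - -1\right)}{22 + \left(29 - -1\right)}}}{220} = \sqrt{4092 + \frac{1 - \left(29 + 1\right)^{2} - 22 \left(29 + 1\right)}{22 + \left(29 + 1\right)}} \frac{1}{220} = \sqrt{4092 + \frac{1 - 30^{2} - 660}{22 + 30}} \cdot \frac{1}{220} = \sqrt{4092 + \frac{1 - 900 - 660}{52}} \cdot \frac{1}{220} = \sqrt{4092 + \frac{1}{52} \left(-1559\right)} \frac{1}{220} = \sqrt{4092 - \frac{1559}{52}} \cdot \frac{1}{220} = \sqrt{\frac{211225}{52}} \cdot \frac{1}{220} = \frac{5 \sqrt{109837}}{26} \cdot \frac{1}{220} = \frac{\sqrt{109837}}{1144}$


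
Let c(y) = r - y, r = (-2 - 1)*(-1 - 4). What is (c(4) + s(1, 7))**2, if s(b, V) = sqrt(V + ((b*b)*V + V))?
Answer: (11 + sqrt(21))**2 ≈ 242.82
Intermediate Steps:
r = 15 (r = -3*(-5) = 15)
s(b, V) = sqrt(2*V + V*b**2) (s(b, V) = sqrt(V + (b**2*V + V)) = sqrt(V + (V*b**2 + V)) = sqrt(V + (V + V*b**2)) = sqrt(2*V + V*b**2))
c(y) = 15 - y
(c(4) + s(1, 7))**2 = ((15 - 1*4) + sqrt(7*(2 + 1**2)))**2 = ((15 - 4) + sqrt(7*(2 + 1)))**2 = (11 + sqrt(7*3))**2 = (11 + sqrt(21))**2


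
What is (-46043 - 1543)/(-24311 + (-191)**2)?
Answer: -23793/6085 ≈ -3.9101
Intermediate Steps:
(-46043 - 1543)/(-24311 + (-191)**2) = -47586/(-24311 + 36481) = -47586/12170 = -47586*1/12170 = -23793/6085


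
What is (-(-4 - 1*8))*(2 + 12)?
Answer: 168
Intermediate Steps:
(-(-4 - 1*8))*(2 + 12) = -(-4 - 8)*14 = -1*(-12)*14 = 12*14 = 168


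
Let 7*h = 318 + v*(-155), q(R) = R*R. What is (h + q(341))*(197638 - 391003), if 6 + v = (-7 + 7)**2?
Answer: -157634048475/7 ≈ -2.2519e+10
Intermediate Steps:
v = -6 (v = -6 + (-7 + 7)**2 = -6 + 0**2 = -6 + 0 = -6)
q(R) = R**2
h = 1248/7 (h = (318 - 6*(-155))/7 = (318 + 930)/7 = (1/7)*1248 = 1248/7 ≈ 178.29)
(h + q(341))*(197638 - 391003) = (1248/7 + 341**2)*(197638 - 391003) = (1248/7 + 116281)*(-193365) = (815215/7)*(-193365) = -157634048475/7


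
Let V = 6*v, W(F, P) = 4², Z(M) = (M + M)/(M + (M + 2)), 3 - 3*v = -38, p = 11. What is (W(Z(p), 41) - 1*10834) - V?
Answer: -10900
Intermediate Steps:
v = 41/3 (v = 1 - ⅓*(-38) = 1 + 38/3 = 41/3 ≈ 13.667)
Z(M) = 2*M/(2 + 2*M) (Z(M) = (2*M)/(M + (2 + M)) = (2*M)/(2 + 2*M) = 2*M/(2 + 2*M))
W(F, P) = 16
V = 82 (V = 6*(41/3) = 82)
(W(Z(p), 41) - 1*10834) - V = (16 - 1*10834) - 1*82 = (16 - 10834) - 82 = -10818 - 82 = -10900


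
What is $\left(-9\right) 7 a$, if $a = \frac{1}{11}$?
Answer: $- \frac{63}{11} \approx -5.7273$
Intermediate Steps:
$a = \frac{1}{11} \approx 0.090909$
$\left(-9\right) 7 a = \left(-9\right) 7 \cdot \frac{1}{11} = \left(-63\right) \frac{1}{11} = - \frac{63}{11}$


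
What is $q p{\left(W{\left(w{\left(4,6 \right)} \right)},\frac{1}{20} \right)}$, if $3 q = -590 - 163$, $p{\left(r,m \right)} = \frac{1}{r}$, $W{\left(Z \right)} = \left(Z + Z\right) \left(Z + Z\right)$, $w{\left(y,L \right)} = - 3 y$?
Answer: $- \frac{251}{576} \approx -0.43576$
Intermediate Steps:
$W{\left(Z \right)} = 4 Z^{2}$ ($W{\left(Z \right)} = 2 Z 2 Z = 4 Z^{2}$)
$q = -251$ ($q = \frac{-590 - 163}{3} = \frac{1}{3} \left(-753\right) = -251$)
$q p{\left(W{\left(w{\left(4,6 \right)} \right)},\frac{1}{20} \right)} = - \frac{251}{4 \left(\left(-3\right) 4\right)^{2}} = - \frac{251}{4 \left(-12\right)^{2}} = - \frac{251}{4 \cdot 144} = - \frac{251}{576}$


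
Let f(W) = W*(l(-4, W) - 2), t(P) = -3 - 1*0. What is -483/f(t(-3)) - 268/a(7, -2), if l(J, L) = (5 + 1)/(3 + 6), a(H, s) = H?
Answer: -4453/28 ≈ -159.04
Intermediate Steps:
t(P) = -3 (t(P) = -3 + 0 = -3)
l(J, L) = ⅔ (l(J, L) = 6/9 = 6*(⅑) = ⅔)
f(W) = -4*W/3 (f(W) = W*(⅔ - 2) = W*(-4/3) = -4*W/3)
-483/f(t(-3)) - 268/a(7, -2) = -483/((-4/3*(-3))) - 268/7 = -483/4 - 268*⅐ = -483*¼ - 268/7 = -483/4 - 268/7 = -4453/28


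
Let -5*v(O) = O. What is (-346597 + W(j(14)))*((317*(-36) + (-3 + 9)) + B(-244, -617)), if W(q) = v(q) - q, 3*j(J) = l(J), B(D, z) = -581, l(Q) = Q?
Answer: 20773626831/5 ≈ 4.1547e+9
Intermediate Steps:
v(O) = -O/5
j(J) = J/3
W(q) = -6*q/5 (W(q) = -q/5 - q = -6*q/5)
(-346597 + W(j(14)))*((317*(-36) + (-3 + 9)) + B(-244, -617)) = (-346597 - 2*14/5)*((317*(-36) + (-3 + 9)) - 581) = (-346597 - 6/5*14/3)*((-11412 + 6) - 581) = (-346597 - 28/5)*(-11406 - 581) = -1733013/5*(-11987) = 20773626831/5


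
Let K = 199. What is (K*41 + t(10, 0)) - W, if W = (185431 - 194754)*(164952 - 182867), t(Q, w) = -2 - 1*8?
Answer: -167013396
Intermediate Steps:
t(Q, w) = -10 (t(Q, w) = -2 - 8 = -10)
W = 167021545 (W = -9323*(-17915) = 167021545)
(K*41 + t(10, 0)) - W = (199*41 - 10) - 1*167021545 = (8159 - 10) - 167021545 = 8149 - 167021545 = -167013396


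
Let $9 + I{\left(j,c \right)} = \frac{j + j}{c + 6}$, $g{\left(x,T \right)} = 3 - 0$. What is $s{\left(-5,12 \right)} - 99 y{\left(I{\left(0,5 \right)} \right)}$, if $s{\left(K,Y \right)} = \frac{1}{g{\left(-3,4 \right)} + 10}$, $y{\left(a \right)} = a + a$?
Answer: $\frac{23167}{13} \approx 1782.1$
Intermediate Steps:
$g{\left(x,T \right)} = 3$ ($g{\left(x,T \right)} = 3 + 0 = 3$)
$I{\left(j,c \right)} = -9 + \frac{2 j}{6 + c}$ ($I{\left(j,c \right)} = -9 + \frac{j + j}{c + 6} = -9 + \frac{2 j}{6 + c}$)
$y{\left(a \right)} = 2 a$
$s{\left(K,Y \right)} = \frac{1}{13}$ ($s{\left(K,Y \right)} = \frac{1}{3 + 10} = \frac{1}{13}$)
$s{\left(-5,12 \right)} - 99 y{\left(I{\left(0,5 \right)} \right)} = \frac{1}{13} - 99 \cdot 2 \frac{-54 - 45 + 2 \cdot 0}{6 + 5} = \frac{1}{13} - 99 \cdot 2 \frac{-54 - 45 + 0}{11} = \frac{1}{13} - 99 \cdot 2 \cdot \frac{1}{11} \left(-99\right) = \frac{1}{13} - 99 \cdot 2 \left(-9\right) = \frac{1}{13} - -1782 = \frac{1}{13} + 1782 = \frac{23167}{13}$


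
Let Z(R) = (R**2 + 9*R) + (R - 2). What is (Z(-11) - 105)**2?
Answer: 9216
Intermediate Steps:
Z(R) = -2 + R**2 + 10*R (Z(R) = (R**2 + 9*R) + (-2 + R) = -2 + R**2 + 10*R)
(Z(-11) - 105)**2 = ((-2 + (-11)**2 + 10*(-11)) - 105)**2 = ((-2 + 121 - 110) - 105)**2 = (9 - 105)**2 = (-96)**2 = 9216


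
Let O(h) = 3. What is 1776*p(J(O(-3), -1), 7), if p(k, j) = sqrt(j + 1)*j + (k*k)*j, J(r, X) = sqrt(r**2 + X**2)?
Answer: 124320 + 24864*sqrt(2) ≈ 1.5948e+5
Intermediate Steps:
J(r, X) = sqrt(X**2 + r**2)
p(k, j) = j*k**2 + j*sqrt(1 + j) (p(k, j) = sqrt(1 + j)*j + k**2*j = j*sqrt(1 + j) + j*k**2 = j*k**2 + j*sqrt(1 + j))
1776*p(J(O(-3), -1), 7) = 1776*(7*((sqrt((-1)**2 + 3**2))**2 + sqrt(1 + 7))) = 1776*(7*((sqrt(1 + 9))**2 + sqrt(8))) = 1776*(7*((sqrt(10))**2 + 2*sqrt(2))) = 1776*(7*(10 + 2*sqrt(2))) = 1776*(70 + 14*sqrt(2)) = 124320 + 24864*sqrt(2)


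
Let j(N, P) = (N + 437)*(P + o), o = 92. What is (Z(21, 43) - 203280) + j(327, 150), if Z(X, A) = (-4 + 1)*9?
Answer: -18419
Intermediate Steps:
j(N, P) = (92 + P)*(437 + N) (j(N, P) = (N + 437)*(P + 92) = (437 + N)*(92 + P) = (92 + P)*(437 + N))
Z(X, A) = -27 (Z(X, A) = -3*9 = -27)
(Z(21, 43) - 203280) + j(327, 150) = (-27 - 203280) + (40204 + 92*327 + 437*150 + 327*150) = -203307 + (40204 + 30084 + 65550 + 49050) = -203307 + 184888 = -18419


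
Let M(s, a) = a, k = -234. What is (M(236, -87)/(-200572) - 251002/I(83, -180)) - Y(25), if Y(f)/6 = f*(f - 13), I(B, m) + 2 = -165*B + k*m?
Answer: -10311885821143/5700857956 ≈ -1808.8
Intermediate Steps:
I(B, m) = -2 - 234*m - 165*B (I(B, m) = -2 + (-165*B - 234*m) = -2 + (-234*m - 165*B) = -2 - 234*m - 165*B)
Y(f) = 6*f*(-13 + f) (Y(f) = 6*(f*(f - 13)) = 6*(f*(-13 + f)) = 6*f*(-13 + f))
(M(236, -87)/(-200572) - 251002/I(83, -180)) - Y(25) = (-87/(-200572) - 251002/(-2 - 234*(-180) - 165*83)) - 6*25*(-13 + 25) = (-87*(-1/200572) - 251002/(-2 + 42120 - 13695)) - 6*25*12 = (87/200572 - 251002/28423) - 1*1800 = (87/200572 - 251002*1/28423) - 1800 = (87/200572 - 251002/28423) - 1800 = -50341500343/5700857956 - 1800 = -10311885821143/5700857956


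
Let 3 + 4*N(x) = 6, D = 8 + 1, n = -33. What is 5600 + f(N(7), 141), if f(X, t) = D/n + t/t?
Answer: 61608/11 ≈ 5600.7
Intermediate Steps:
D = 9
N(x) = 3/4 (N(x) = -3/4 + (1/4)*6 = -3/4 + 3/2 = 3/4)
f(X, t) = 8/11 (f(X, t) = 9/(-33) + t/t = 9*(-1/33) + 1 = -3/11 + 1 = 8/11)
5600 + f(N(7), 141) = 5600 + 8/11 = 61608/11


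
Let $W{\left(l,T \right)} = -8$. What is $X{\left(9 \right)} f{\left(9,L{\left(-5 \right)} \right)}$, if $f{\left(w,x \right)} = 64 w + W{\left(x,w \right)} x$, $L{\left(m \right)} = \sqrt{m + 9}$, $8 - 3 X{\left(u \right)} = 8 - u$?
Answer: $1680$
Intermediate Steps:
$X{\left(u \right)} = \frac{u}{3}$ ($X{\left(u \right)} = \frac{8}{3} - \frac{8 - u}{3} = \frac{8}{3} + \left(- \frac{8}{3} + \frac{u}{3}\right) = \frac{u}{3}$)
$L{\left(m \right)} = \sqrt{9 + m}$
$f{\left(w,x \right)} = - 8 x + 64 w$ ($f{\left(w,x \right)} = 64 w - 8 x = - 8 x + 64 w$)
$X{\left(9 \right)} f{\left(9,L{\left(-5 \right)} \right)} = \frac{1}{3} \cdot 9 \left(- 8 \sqrt{9 - 5} + 64 \cdot 9\right) = 3 \left(- 8 \sqrt{4} + 576\right) = 3 \left(\left(-8\right) 2 + 576\right) = 3 \left(-16 + 576\right) = 3 \cdot 560 = 1680$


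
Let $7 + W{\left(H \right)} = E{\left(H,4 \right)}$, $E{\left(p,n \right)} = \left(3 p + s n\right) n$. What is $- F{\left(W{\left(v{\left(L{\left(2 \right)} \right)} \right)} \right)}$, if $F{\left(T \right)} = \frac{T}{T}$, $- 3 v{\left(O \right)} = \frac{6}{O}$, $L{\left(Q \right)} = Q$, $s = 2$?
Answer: $-1$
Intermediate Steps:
$E{\left(p,n \right)} = n \left(2 n + 3 p\right)$ ($E{\left(p,n \right)} = \left(3 p + 2 n\right) n = \left(2 n + 3 p\right) n = n \left(2 n + 3 p\right)$)
$v{\left(O \right)} = - \frac{2}{O}$ ($v{\left(O \right)} = - \frac{6 \frac{1}{O}}{3} = - \frac{2}{O}$)
$W{\left(H \right)} = 25 + 12 H$ ($W{\left(H \right)} = -7 + 4 \left(2 \cdot 4 + 3 H\right) = -7 + 4 \left(8 + 3 H\right) = -7 + \left(32 + 12 H\right) = 25 + 12 H$)
$F{\left(T \right)} = 1$
$- F{\left(W{\left(v{\left(L{\left(2 \right)} \right)} \right)} \right)} = \left(-1\right) 1 = -1$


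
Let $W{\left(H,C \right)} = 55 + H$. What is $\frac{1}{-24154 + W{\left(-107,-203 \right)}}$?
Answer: $- \frac{1}{24206} \approx -4.1312 \cdot 10^{-5}$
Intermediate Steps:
$\frac{1}{-24154 + W{\left(-107,-203 \right)}} = \frac{1}{-24154 + \left(55 - 107\right)} = \frac{1}{-24154 - 52} = \frac{1}{-24206} = - \frac{1}{24206}$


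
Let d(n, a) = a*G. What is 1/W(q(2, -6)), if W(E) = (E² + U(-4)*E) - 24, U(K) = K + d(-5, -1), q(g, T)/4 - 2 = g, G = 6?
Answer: 1/72 ≈ 0.013889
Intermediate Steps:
d(n, a) = 6*a (d(n, a) = a*6 = 6*a)
q(g, T) = 8 + 4*g
U(K) = -6 + K (U(K) = K + 6*(-1) = K - 6 = -6 + K)
W(E) = -24 + E² - 10*E (W(E) = (E² + (-6 - 4)*E) - 24 = (E² - 10*E) - 24 = -24 + E² - 10*E)
1/W(q(2, -6)) = 1/(-24 + (8 + 4*2)² - 10*(8 + 4*2)) = 1/(-24 + (8 + 8)² - 10*(8 + 8)) = 1/(-24 + 16² - 10*16) = 1/(-24 + 256 - 160) = 1/72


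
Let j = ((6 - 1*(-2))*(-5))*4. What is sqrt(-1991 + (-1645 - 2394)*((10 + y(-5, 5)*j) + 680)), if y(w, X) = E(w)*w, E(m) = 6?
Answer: I*sqrt(22176101) ≈ 4709.1*I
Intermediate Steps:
j = -160 (j = ((6 + 2)*(-5))*4 = (8*(-5))*4 = -40*4 = -160)
y(w, X) = 6*w
sqrt(-1991 + (-1645 - 2394)*((10 + y(-5, 5)*j) + 680)) = sqrt(-1991 + (-1645 - 2394)*((10 + (6*(-5))*(-160)) + 680)) = sqrt(-1991 - 4039*((10 - 30*(-160)) + 680)) = sqrt(-1991 - 4039*((10 + 4800) + 680)) = sqrt(-1991 - 4039*(4810 + 680)) = sqrt(-1991 - 4039*5490) = sqrt(-1991 - 22174110) = sqrt(-22176101) = I*sqrt(22176101)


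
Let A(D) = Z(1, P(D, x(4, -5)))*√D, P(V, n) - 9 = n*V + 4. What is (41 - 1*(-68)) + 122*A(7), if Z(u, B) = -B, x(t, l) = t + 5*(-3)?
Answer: 109 + 7808*√7 ≈ 20767.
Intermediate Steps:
x(t, l) = -15 + t (x(t, l) = t - 15 = -15 + t)
P(V, n) = 13 + V*n (P(V, n) = 9 + (n*V + 4) = 9 + (V*n + 4) = 9 + (4 + V*n) = 13 + V*n)
A(D) = √D*(-13 + 11*D) (A(D) = (-(13 + D*(-15 + 4)))*√D = (-(13 + D*(-11)))*√D = (-(13 - 11*D))*√D = (-13 + 11*D)*√D = √D*(-13 + 11*D))
(41 - 1*(-68)) + 122*A(7) = (41 - 1*(-68)) + 122*(√7*(-13 + 11*7)) = (41 + 68) + 122*(√7*(-13 + 77)) = 109 + 122*(√7*64) = 109 + 122*(64*√7) = 109 + 7808*√7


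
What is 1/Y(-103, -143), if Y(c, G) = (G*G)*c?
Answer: -1/2106247 ≈ -4.7478e-7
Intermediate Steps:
Y(c, G) = c*G² (Y(c, G) = G²*c = c*G²)
1/Y(-103, -143) = 1/(-103*(-143)²) = 1/(-103*20449) = 1/(-2106247) = -1/2106247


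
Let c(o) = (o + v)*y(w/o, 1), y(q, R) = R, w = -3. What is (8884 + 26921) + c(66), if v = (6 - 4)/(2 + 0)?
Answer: 35872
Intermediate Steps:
v = 1 (v = 2/2 = 2*(½) = 1)
c(o) = 1 + o (c(o) = (o + 1)*1 = (1 + o)*1 = 1 + o)
(8884 + 26921) + c(66) = (8884 + 26921) + (1 + 66) = 35805 + 67 = 35872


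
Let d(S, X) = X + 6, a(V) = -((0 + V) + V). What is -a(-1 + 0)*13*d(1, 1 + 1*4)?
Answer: -286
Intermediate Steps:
a(V) = -2*V (a(V) = -(V + V) = -2*V)
d(S, X) = 6 + X
-a(-1 + 0)*13*d(1, 1 + 1*4) = -(-2*(-1 + 0))*13*(6 + (1 + 1*4)) = -(-2*(-1))*13*(6 + (1 + 4)) = -2*13*(6 + 5) = -2*13*11 = -2*143 = -1*286 = -286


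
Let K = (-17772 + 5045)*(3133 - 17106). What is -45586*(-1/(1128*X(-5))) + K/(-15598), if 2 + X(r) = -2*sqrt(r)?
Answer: (-9118053204*sqrt(5) + 9134213441*I)/(799752*(sqrt(5) - I)) ≈ -11404.0 + 7.5305*I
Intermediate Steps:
K = 177834371 (K = -12727*(-13973) = 177834371)
X(r) = -2 - 2*sqrt(r)
-45586*(-1/(1128*X(-5))) + K/(-15598) = -45586*(-1/(1128*(-2 - 2*I*sqrt(5)))) + 177834371/(-15598) = -45586*(-1/(1128*(-2 - 2*I*sqrt(5)))) + 177834371*(-1/15598) = -45586*(-1/(1128*(-2 - 2*I*sqrt(5)))) - 16166761/1418 = -45586/(2256 + 2256*I*sqrt(5)) - 16166761/1418 = -16166761/1418 - 45586/(2256 + 2256*I*sqrt(5))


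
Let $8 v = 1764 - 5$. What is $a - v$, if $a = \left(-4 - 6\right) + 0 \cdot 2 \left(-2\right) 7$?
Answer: $- \frac{1839}{8} \approx -229.88$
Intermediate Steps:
$a = -10$ ($a = \left(-4 - 6\right) + 0 \left(-2\right) 7 = -10 + 0 \cdot 7 = -10 + 0 = -10$)
$v = \frac{1759}{8}$ ($v = \frac{1764 - 5}{8} = \frac{1}{8} \cdot 1759 = \frac{1759}{8} \approx 219.88$)
$a - v = -10 - \frac{1759}{8} = - \frac{1839}{8}$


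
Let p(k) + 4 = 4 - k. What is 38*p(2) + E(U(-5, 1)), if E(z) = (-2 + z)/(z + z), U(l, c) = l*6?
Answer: -1132/15 ≈ -75.467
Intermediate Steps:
U(l, c) = 6*l
p(k) = -k (p(k) = -4 + (4 - k) = -k)
E(z) = (-2 + z)/(2*z) (E(z) = (-2 + z)/((2*z)) = (-2 + z)*(1/(2*z)) = (-2 + z)/(2*z))
38*p(2) + E(U(-5, 1)) = 38*(-1*2) + (-2 + 6*(-5))/(2*((6*(-5)))) = 38*(-2) + (1/2)*(-2 - 30)/(-30) = -76 + (1/2)*(-1/30)*(-32) = -76 + 8/15 = -1132/15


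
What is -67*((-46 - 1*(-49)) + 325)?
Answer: -21976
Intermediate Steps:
-67*((-46 - 1*(-49)) + 325) = -67*((-46 + 49) + 325) = -67*(3 + 325) = -67*328 = -21976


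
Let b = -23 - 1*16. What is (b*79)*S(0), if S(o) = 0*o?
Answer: 0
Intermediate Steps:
S(o) = 0
b = -39 (b = -23 - 16 = -39)
(b*79)*S(0) = -39*79*0 = -3081*0 = 0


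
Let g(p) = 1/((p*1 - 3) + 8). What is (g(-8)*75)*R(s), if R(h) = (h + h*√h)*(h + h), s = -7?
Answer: -2450 - 2450*I*√7 ≈ -2450.0 - 6482.1*I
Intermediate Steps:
R(h) = 2*h*(h + h^(3/2)) (R(h) = (h + h^(3/2))*(2*h) = 2*h*(h + h^(3/2)))
g(p) = 1/(5 + p) (g(p) = 1/((p - 3) + 8) = 1/((-3 + p) + 8) = 1/(5 + p))
(g(-8)*75)*R(s) = (75/(5 - 8))*(2*(-7)² + 2*(-7)^(5/2)) = (75/(-3))*(2*49 + 2*(49*I*√7)) = (-⅓*75)*(98 + 98*I*√7) = -25*(98 + 98*I*√7) = -2450 - 2450*I*√7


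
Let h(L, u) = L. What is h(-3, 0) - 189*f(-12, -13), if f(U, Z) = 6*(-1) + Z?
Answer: 3588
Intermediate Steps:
f(U, Z) = -6 + Z
h(-3, 0) - 189*f(-12, -13) = -3 - 189*(-6 - 13) = -3 - 189*(-19) = -3 + 3591 = 3588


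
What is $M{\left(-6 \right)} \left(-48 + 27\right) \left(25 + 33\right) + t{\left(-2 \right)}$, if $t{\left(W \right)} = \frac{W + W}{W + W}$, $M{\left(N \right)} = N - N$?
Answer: $1$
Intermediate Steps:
$M{\left(N \right)} = 0$
$t{\left(W \right)} = 1$ ($t{\left(W \right)} = \frac{2 W}{2 W} = 2 W \frac{1}{2 W} = 1$)
$M{\left(-6 \right)} \left(-48 + 27\right) \left(25 + 33\right) + t{\left(-2 \right)} = 0 \left(-48 + 27\right) \left(25 + 33\right) + 1 = 0 \left(\left(-21\right) 58\right) + 1 = 0 \left(-1218\right) + 1 = 0 + 1 = 1$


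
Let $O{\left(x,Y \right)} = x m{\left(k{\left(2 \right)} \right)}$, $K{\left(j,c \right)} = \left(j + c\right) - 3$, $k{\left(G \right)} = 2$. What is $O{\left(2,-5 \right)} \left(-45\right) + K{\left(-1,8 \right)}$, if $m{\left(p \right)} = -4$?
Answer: $364$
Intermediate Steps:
$K{\left(j,c \right)} = -3 + c + j$ ($K{\left(j,c \right)} = \left(c + j\right) - 3 = -3 + c + j$)
$O{\left(x,Y \right)} = - 4 x$ ($O{\left(x,Y \right)} = x \left(-4\right) = - 4 x$)
$O{\left(2,-5 \right)} \left(-45\right) + K{\left(-1,8 \right)} = \left(-4\right) 2 \left(-45\right) - -4 = \left(-8\right) \left(-45\right) + 4 = 360 + 4 = 364$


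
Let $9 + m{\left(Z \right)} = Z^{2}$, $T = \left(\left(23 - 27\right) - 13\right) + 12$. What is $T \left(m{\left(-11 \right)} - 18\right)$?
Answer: $-470$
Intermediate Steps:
$T = -5$ ($T = \left(\left(23 - 27\right) - 13\right) + 12 = \left(-4 - 13\right) + 12 = -17 + 12 = -5$)
$m{\left(Z \right)} = -9 + Z^{2}$
$T \left(m{\left(-11 \right)} - 18\right) = - 5 \left(\left(-9 + \left(-11\right)^{2}\right) - 18\right) = - 5 \left(\left(-9 + 121\right) - 18\right) = - 5 \left(112 - 18\right) = \left(-5\right) 94 = -470$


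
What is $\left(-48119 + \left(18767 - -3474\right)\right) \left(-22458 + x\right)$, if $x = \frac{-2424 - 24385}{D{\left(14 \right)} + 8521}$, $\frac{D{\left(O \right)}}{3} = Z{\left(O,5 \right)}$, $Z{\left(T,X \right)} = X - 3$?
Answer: $\frac{4956314356650}{8527} \approx 5.8125 \cdot 10^{8}$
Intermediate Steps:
$Z{\left(T,X \right)} = -3 + X$
$D{\left(O \right)} = 6$ ($D{\left(O \right)} = 3 \left(-3 + 5\right) = 3 \cdot 2 = 6$)
$x = - \frac{26809}{8527}$ ($x = \frac{-2424 - 24385}{6 + 8521} = - \frac{26809}{8527} \approx -3.144$)
$\left(-48119 + \left(18767 - -3474\right)\right) \left(-22458 + x\right) = \left(-48119 + \left(18767 - -3474\right)\right) \left(-22458 - \frac{26809}{8527}\right) = \left(-48119 + \left(18767 + \left(3496 - 22\right)\right)\right) \left(- \frac{191526175}{8527}\right) = \left(-48119 + \left(18767 + 3474\right)\right) \left(- \frac{191526175}{8527}\right) = \left(-48119 + 22241\right) \left(- \frac{191526175}{8527}\right) = \left(-25878\right) \left(- \frac{191526175}{8527}\right) = \frac{4956314356650}{8527}$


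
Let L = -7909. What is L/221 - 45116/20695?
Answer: -173647391/4573595 ≈ -37.967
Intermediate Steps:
L/221 - 45116/20695 = -7909/221 - 45116/20695 = -173647391/4573595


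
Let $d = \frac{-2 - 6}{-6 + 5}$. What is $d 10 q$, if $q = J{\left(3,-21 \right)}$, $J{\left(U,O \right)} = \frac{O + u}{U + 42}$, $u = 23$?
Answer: $\frac{32}{9} \approx 3.5556$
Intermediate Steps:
$J{\left(U,O \right)} = \frac{23 + O}{42 + U}$ ($J{\left(U,O \right)} = \frac{O + 23}{U + 42} = \frac{23 + O}{42 + U}$)
$q = \frac{2}{45}$ ($q = \frac{23 - 21}{42 + 3} = \frac{1}{45} \cdot 2 = \frac{2}{45} \approx 0.044444$)
$d = 8$ ($d = - \frac{8}{-1} = \left(-8\right) \left(-1\right) = 8$)
$d 10 q = 8 \cdot 10 \cdot \frac{2}{45} = 80 \cdot \frac{2}{45} = \frac{32}{9}$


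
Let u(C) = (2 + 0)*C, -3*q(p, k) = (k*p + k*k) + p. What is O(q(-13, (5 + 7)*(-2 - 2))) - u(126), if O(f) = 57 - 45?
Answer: -240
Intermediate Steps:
q(p, k) = -p/3 - k²/3 - k*p/3 (q(p, k) = -((k*p + k*k) + p)/3 = -((k*p + k²) + p)/3 = -((k² + k*p) + p)/3 = -(p + k² + k*p)/3 = -p/3 - k²/3 - k*p/3)
u(C) = 2*C
O(f) = 12
O(q(-13, (5 + 7)*(-2 - 2))) - u(126) = 12 - 2*126 = 12 - 1*252 = 12 - 252 = -240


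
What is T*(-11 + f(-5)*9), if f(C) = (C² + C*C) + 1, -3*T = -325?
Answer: 145600/3 ≈ 48533.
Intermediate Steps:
T = 325/3 (T = -⅓*(-325) = 325/3 ≈ 108.33)
f(C) = 1 + 2*C² (f(C) = (C² + C²) + 1 = 2*C² + 1 = 1 + 2*C²)
T*(-11 + f(-5)*9) = 325*(-11 + (1 + 2*(-5)²)*9)/3 = 325*(-11 + (1 + 2*25)*9)/3 = 325*(-11 + (1 + 50)*9)/3 = 325*(-11 + 51*9)/3 = 325*(-11 + 459)/3 = (325/3)*448 = 145600/3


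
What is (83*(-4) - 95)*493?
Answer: -210511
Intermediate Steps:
(83*(-4) - 95)*493 = (-332 - 95)*493 = -427*493 = -210511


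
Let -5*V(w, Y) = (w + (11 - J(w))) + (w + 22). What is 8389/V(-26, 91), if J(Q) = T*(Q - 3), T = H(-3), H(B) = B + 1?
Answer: 41945/77 ≈ 544.74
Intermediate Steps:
H(B) = 1 + B
T = -2 (T = 1 - 3 = -2)
J(Q) = 6 - 2*Q (J(Q) = -2*(Q - 3) = -2*(-3 + Q) = 6 - 2*Q)
V(w, Y) = -27/5 - 4*w/5 (V(w, Y) = -((w + (11 - (6 - 2*w))) + (w + 22))/5 = -((w + (11 + (-6 + 2*w))) + (22 + w))/5 = -((w + (5 + 2*w)) + (22 + w))/5 = -((5 + 3*w) + (22 + w))/5 = -(27 + 4*w)/5 = -27/5 - 4*w/5)
8389/V(-26, 91) = 8389/(-27/5 - ⅘*(-26)) = 8389/(-27/5 + 104/5) = 8389/(77/5) = 8389*(5/77) = 41945/77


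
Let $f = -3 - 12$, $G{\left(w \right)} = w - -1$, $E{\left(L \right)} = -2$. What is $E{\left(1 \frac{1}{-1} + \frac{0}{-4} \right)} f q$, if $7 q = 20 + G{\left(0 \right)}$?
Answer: $90$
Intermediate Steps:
$G{\left(w \right)} = 1 + w$ ($G{\left(w \right)} = w + 1 = 1 + w$)
$f = -15$ ($f = -3 - 12 = -15$)
$q = 3$ ($q = \frac{20 + \left(1 + 0\right)}{7} = \frac{20 + 1}{7} = \frac{1}{7} \cdot 21 = 3$)
$E{\left(1 \frac{1}{-1} + \frac{0}{-4} \right)} f q = \left(-2\right) \left(-15\right) 3 = 30 \cdot 3 = 90$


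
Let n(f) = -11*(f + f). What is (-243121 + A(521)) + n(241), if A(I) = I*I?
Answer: 23018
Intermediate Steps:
A(I) = I²
n(f) = -22*f
(-243121 + A(521)) + n(241) = (-243121 + 521²) - 22*241 = (-243121 + 271441) - 5302 = 28320 - 5302 = 23018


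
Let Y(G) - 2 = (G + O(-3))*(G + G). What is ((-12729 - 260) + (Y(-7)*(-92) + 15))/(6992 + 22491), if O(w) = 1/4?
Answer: -21852/29483 ≈ -0.74117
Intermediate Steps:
O(w) = ¼
Y(G) = 2 + 2*G*(¼ + G) (Y(G) = 2 + (G + ¼)*(G + G) = 2 + (¼ + G)*(2*G) = 2 + 2*G*(¼ + G))
((-12729 - 260) + (Y(-7)*(-92) + 15))/(6992 + 22491) = ((-12729 - 260) + ((2 + (½)*(-7) + 2*(-7)²)*(-92) + 15))/(6992 + 22491) = (-12989 + ((2 - 7/2 + 2*49)*(-92) + 15))/29483 = (-12989 + ((2 - 7/2 + 98)*(-92) + 15))*(1/29483) = (-12989 + ((193/2)*(-92) + 15))*(1/29483) = (-12989 + (-8878 + 15))*(1/29483) = (-12989 - 8863)*(1/29483) = -21852*1/29483 = -21852/29483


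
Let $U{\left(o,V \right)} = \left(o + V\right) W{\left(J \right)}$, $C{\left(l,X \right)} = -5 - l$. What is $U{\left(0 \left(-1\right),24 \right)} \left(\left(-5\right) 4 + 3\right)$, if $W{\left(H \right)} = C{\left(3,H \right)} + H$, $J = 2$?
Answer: $2448$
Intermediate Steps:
$W{\left(H \right)} = -8 + H$ ($W{\left(H \right)} = \left(-5 - 3\right) + H = -8 + H$)
$U{\left(o,V \right)} = - 6 V - 6 o$ ($U{\left(o,V \right)} = \left(o + V\right) \left(-8 + 2\right) = \left(V + o\right) \left(-6\right) = - 6 V - 6 o$)
$U{\left(0 \left(-1\right),24 \right)} \left(\left(-5\right) 4 + 3\right) = \left(\left(-6\right) 24 - 6 \cdot 0 \left(-1\right)\right) \left(\left(-5\right) 4 + 3\right) = \left(-144 - 0\right) \left(-20 + 3\right) = \left(-144 + 0\right) \left(-17\right) = \left(-144\right) \left(-17\right) = 2448$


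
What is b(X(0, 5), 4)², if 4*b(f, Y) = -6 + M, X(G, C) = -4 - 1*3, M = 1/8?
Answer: 2209/1024 ≈ 2.1572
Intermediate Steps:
M = ⅛ ≈ 0.12500
X(G, C) = -7 (X(G, C) = -4 - 3 = -7)
b(f, Y) = -47/32 (b(f, Y) = (-6 + ⅛)/4 = (¼)*(-47/8) = -47/32)
b(X(0, 5), 4)² = (-47/32)² = 2209/1024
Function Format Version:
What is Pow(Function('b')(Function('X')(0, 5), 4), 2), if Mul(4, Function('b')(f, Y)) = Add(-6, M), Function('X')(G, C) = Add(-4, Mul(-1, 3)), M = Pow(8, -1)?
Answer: Rational(2209, 1024) ≈ 2.1572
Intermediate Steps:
M = Rational(1, 8) ≈ 0.12500
Function('X')(G, C) = -7 (Function('X')(G, C) = Add(-4, -3) = -7)
Function('b')(f, Y) = Rational(-47, 32) (Function('b')(f, Y) = Mul(Rational(1, 4), Add(-6, Rational(1, 8))) = Mul(Rational(1, 4), Rational(-47, 8)) = Rational(-47, 32))
Pow(Function('b')(Function('X')(0, 5), 4), 2) = Pow(Rational(-47, 32), 2) = Rational(2209, 1024)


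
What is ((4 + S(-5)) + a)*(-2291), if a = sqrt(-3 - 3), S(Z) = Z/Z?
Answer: -11455 - 2291*I*sqrt(6) ≈ -11455.0 - 5611.8*I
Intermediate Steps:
S(Z) = 1
a = I*sqrt(6) (a = sqrt(-6) = I*sqrt(6) ≈ 2.4495*I)
((4 + S(-5)) + a)*(-2291) = ((4 + 1) + I*sqrt(6))*(-2291) = (5 + I*sqrt(6))*(-2291) = -11455 - 2291*I*sqrt(6)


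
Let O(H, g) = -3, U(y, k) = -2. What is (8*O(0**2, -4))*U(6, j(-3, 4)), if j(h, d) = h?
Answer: 48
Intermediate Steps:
(8*O(0**2, -4))*U(6, j(-3, 4)) = (8*(-3))*(-2) = -24*(-2) = 48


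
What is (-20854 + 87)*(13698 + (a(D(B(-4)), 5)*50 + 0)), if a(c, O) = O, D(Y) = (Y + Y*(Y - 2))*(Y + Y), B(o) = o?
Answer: -289658116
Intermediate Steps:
D(Y) = 2*Y*(Y + Y*(-2 + Y)) (D(Y) = (Y + Y*(-2 + Y))*(2*Y) = 2*Y*(Y + Y*(-2 + Y)))
(-20854 + 87)*(13698 + (a(D(B(-4)), 5)*50 + 0)) = (-20854 + 87)*(13698 + (5*50 + 0)) = -20767*(13698 + (250 + 0)) = -20767*(13698 + 250) = -20767*13948 = -289658116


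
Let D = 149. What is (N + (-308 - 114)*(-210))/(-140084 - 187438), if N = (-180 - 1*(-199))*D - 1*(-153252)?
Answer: -244703/327522 ≈ -0.74713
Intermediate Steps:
N = 156083 (N = (-180 - 1*(-199))*149 - 1*(-153252) = (-180 + 199)*149 + 153252 = 19*149 + 153252 = 2831 + 153252 = 156083)
(N + (-308 - 114)*(-210))/(-140084 - 187438) = (156083 + (-308 - 114)*(-210))/(-140084 - 187438) = (156083 - 422*(-210))/(-327522) = (156083 + 88620)*(-1/327522) = 244703*(-1/327522) = -244703/327522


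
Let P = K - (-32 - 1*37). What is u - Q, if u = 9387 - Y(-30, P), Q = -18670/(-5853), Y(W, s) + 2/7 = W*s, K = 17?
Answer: 490180973/40971 ≈ 11964.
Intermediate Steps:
P = 86 (P = 17 - (-32 - 1*37) = 17 - (-32 - 37) = 17 - 1*(-69) = 17 + 69 = 86)
Y(W, s) = -2/7 + W*s
Q = 18670/5853 (Q = -18670*(-1/5853) = 18670/5853 ≈ 3.1898)
u = 83771/7 (u = 9387 - (-2/7 - 30*86) = 9387 - (-2/7 - 2580) = 9387 - 1*(-18062/7) = 9387 + 18062/7 = 83771/7 ≈ 11967.)
u - Q = 83771/7 - 1*18670/5853 = 83771/7 - 18670/5853 = 490180973/40971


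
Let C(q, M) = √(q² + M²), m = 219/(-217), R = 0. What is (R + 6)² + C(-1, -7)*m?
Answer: 36 - 1095*√2/217 ≈ 28.864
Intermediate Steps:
m = -219/217 (m = 219*(-1/217) = -219/217 ≈ -1.0092)
C(q, M) = √(M² + q²)
(R + 6)² + C(-1, -7)*m = (0 + 6)² + √((-7)² + (-1)²)*(-219/217) = 6² + √(49 + 1)*(-219/217) = 36 + √50*(-219/217) = 36 + (5*√2)*(-219/217) = 36 - 1095*√2/217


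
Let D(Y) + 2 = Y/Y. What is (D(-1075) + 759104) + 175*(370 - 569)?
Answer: 724278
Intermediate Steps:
D(Y) = -1 (D(Y) = -2 + Y/Y = -2 + 1 = -1)
(D(-1075) + 759104) + 175*(370 - 569) = (-1 + 759104) + 175*(370 - 569) = 759103 + 175*(-199) = 759103 - 34825 = 724278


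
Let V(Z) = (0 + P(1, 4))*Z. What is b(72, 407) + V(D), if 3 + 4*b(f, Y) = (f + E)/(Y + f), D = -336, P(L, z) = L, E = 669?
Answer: -161118/479 ≈ -336.36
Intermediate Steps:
b(f, Y) = -¾ + (669 + f)/(4*(Y + f)) (b(f, Y) = -¾ + ((f + 669)/(Y + f))/4 = -¾ + ((669 + f)/(Y + f))/4 = -¾ + (669 + f)/(4*(Y + f)))
V(Z) = Z (V(Z) = (0 + 1)*Z = 1*Z = Z)
b(72, 407) + V(D) = (669 - 3*407 - 2*72)/(4*(407 + 72)) - 336 = (¼)*(669 - 1221 - 144)/479 - 336 = (¼)*(1/479)*(-696) - 336 = -174/479 - 336 = -161118/479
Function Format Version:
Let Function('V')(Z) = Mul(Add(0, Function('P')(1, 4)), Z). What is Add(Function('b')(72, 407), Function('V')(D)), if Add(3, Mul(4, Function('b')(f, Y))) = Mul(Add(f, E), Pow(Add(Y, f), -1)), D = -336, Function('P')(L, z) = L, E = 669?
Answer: Rational(-161118, 479) ≈ -336.36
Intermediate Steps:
Function('b')(f, Y) = Add(Rational(-3, 4), Mul(Rational(1, 4), Pow(Add(Y, f), -1), Add(669, f))) (Function('b')(f, Y) = Add(Rational(-3, 4), Mul(Rational(1, 4), Mul(Add(f, 669), Pow(Add(Y, f), -1)))) = Add(Rational(-3, 4), Mul(Rational(1, 4), Mul(Add(669, f), Pow(Add(Y, f), -1)))) = Add(Rational(-3, 4), Mul(Rational(1, 4), Mul(Pow(Add(Y, f), -1), Add(669, f)))) = Add(Rational(-3, 4), Mul(Rational(1, 4), Pow(Add(Y, f), -1), Add(669, f))))
Function('V')(Z) = Z (Function('V')(Z) = Mul(Add(0, 1), Z) = Mul(1, Z) = Z)
Add(Function('b')(72, 407), Function('V')(D)) = Add(Mul(Rational(1, 4), Pow(Add(407, 72), -1), Add(669, Mul(-3, 407), Mul(-2, 72))), -336) = Add(Mul(Rational(1, 4), Pow(479, -1), Add(669, -1221, -144)), -336) = Add(Mul(Rational(1, 4), Rational(1, 479), -696), -336) = Add(Rational(-174, 479), -336) = Rational(-161118, 479)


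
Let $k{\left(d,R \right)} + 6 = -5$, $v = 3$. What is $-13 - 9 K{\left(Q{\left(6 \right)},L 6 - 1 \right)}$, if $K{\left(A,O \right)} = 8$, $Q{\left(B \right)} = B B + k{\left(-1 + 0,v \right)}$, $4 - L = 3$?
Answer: $-85$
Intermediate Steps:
$L = 1$ ($L = 4 - 3 = 1$)
$k{\left(d,R \right)} = -11$ ($k{\left(d,R \right)} = -6 - 5 = -11$)
$Q{\left(B \right)} = -11 + B^{2}$ ($Q{\left(B \right)} = B B - 11 = B^{2} - 11 = -11 + B^{2}$)
$-13 - 9 K{\left(Q{\left(6 \right)},L 6 - 1 \right)} = -13 - 72 = -85$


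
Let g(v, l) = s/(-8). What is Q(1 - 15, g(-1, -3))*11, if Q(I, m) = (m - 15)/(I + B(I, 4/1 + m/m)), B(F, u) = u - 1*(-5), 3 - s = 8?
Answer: 1265/32 ≈ 39.531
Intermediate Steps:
s = -5 (s = 3 - 1*8 = 3 - 8 = -5)
g(v, l) = 5/8 (g(v, l) = -5/(-8) = -5*(-⅛) = 5/8)
B(F, u) = 5 + u (B(F, u) = u + 5 = 5 + u)
Q(I, m) = (-15 + m)/(10 + I) (Q(I, m) = (m - 15)/(I + (5 + (4/1 + m/m))) = (-15 + m)/(I + (5 + (4*1 + 1))) = (-15 + m)/(I + (5 + (4 + 1))) = (-15 + m)/(I + (5 + 5)) = (-15 + m)/(I + 10) = (-15 + m)/(10 + I))
Q(1 - 15, g(-1, -3))*11 = ((-15 + 5/8)/(10 + (1 - 15)))*11 = (-115/8/(10 - 14))*11 = (-115/8/(-4))*11 = -¼*(-115/8)*11 = (115/32)*11 = 1265/32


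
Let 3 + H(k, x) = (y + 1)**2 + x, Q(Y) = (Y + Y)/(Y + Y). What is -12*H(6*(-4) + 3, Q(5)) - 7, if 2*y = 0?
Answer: 5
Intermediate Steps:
y = 0 (y = (1/2)*0 = 0)
Q(Y) = 1 (Q(Y) = (2*Y)/((2*Y)) = (2*Y)*(1/(2*Y)) = 1)
H(k, x) = -2 + x (H(k, x) = -3 + ((0 + 1)**2 + x) = -3 + (1**2 + x) = -3 + (1 + x) = -2 + x)
-12*H(6*(-4) + 3, Q(5)) - 7 = -12*(-2 + 1) - 7 = -12*(-1) - 7 = 12 - 7 = 5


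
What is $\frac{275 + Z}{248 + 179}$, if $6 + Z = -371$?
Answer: $- \frac{102}{427} \approx -0.23888$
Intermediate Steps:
$Z = -377$ ($Z = -6 - 371 = -377$)
$\frac{275 + Z}{248 + 179} = \frac{275 - 377}{248 + 179} = - \frac{102}{427}$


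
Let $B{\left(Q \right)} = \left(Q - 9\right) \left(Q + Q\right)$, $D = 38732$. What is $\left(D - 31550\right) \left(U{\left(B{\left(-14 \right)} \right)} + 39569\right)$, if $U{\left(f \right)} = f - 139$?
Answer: $287811468$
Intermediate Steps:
$B{\left(Q \right)} = 2 Q \left(-9 + Q\right)$ ($B{\left(Q \right)} = \left(-9 + Q\right) 2 Q = 2 Q \left(-9 + Q\right)$)
$U{\left(f \right)} = -139 + f$
$\left(D - 31550\right) \left(U{\left(B{\left(-14 \right)} \right)} + 39569\right) = \left(38732 - 31550\right) \left(\left(-139 + 2 \left(-14\right) \left(-9 - 14\right)\right) + 39569\right) = 7182 \left(\left(-139 + 2 \left(-14\right) \left(-23\right)\right) + 39569\right) = 7182 \left(\left(-139 + 644\right) + 39569\right) = 7182 \left(505 + 39569\right) = 7182 \cdot 40074 = 287811468$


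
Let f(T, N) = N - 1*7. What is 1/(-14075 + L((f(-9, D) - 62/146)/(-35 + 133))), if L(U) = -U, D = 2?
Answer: -3577/50346077 ≈ -7.1048e-5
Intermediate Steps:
f(T, N) = -7 + N (f(T, N) = N - 7 = -7 + N)
1/(-14075 + L((f(-9, D) - 62/146)/(-35 + 133))) = 1/(-14075 - ((-7 + 2) - 62/146)/(-35 + 133)) = 1/(-14075 - (-5 - 62*1/146)/98) = 1/(-14075 - (-5 - 31/73)/98) = 1/(-14075 - (-396)/(73*98)) = 1/(-14075 - 1*(-198/3577)) = 1/(-14075 + 198/3577) = 1/(-50346077/3577) = -3577/50346077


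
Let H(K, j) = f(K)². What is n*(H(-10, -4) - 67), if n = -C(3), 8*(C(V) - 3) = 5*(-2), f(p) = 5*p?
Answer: -17031/4 ≈ -4257.8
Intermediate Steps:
C(V) = 7/4 (C(V) = 3 + (5*(-2))/8 = 3 + (⅛)*(-10) = 3 - 5/4 = 7/4)
H(K, j) = 25*K² (H(K, j) = (5*K)² = 25*K²)
n = -7/4 (n = -1*7/4 = -7/4 ≈ -1.7500)
n*(H(-10, -4) - 67) = -7*(25*(-10)² - 67)/4 = -7*(25*100 - 67)/4 = -7*(2500 - 67)/4 = -7/4*2433 = -17031/4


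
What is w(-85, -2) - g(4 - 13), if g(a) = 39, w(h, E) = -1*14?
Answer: -53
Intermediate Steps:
w(h, E) = -14
w(-85, -2) - g(4 - 13) = -14 - 1*39 = -14 - 39 = -53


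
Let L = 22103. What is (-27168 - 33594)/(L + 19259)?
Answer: -30381/20681 ≈ -1.4690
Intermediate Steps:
(-27168 - 33594)/(L + 19259) = (-27168 - 33594)/(22103 + 19259) = -60762/41362 = -60762*1/41362 = -30381/20681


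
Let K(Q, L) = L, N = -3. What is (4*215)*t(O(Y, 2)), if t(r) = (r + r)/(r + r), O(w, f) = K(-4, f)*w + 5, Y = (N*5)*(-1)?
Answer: 860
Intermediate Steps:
Y = 15 (Y = -3*5*(-1) = -15*(-1) = 15)
O(w, f) = 5 + f*w (O(w, f) = f*w + 5 = 5 + f*w)
t(r) = 1 (t(r) = (2*r)/((2*r)) = (2*r)*(1/(2*r)) = 1)
(4*215)*t(O(Y, 2)) = (4*215)*1 = 860*1 = 860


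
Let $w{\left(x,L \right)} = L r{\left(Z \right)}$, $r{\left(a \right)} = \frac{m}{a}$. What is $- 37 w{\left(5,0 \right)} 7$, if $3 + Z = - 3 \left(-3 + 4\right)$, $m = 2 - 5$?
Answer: $0$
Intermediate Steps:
$m = -3$ ($m = 2 - 5 = -3$)
$Z = -6$ ($Z = -3 - 3 \left(-3 + 4\right) = -3 - 3 = -6$)
$r{\left(a \right)} = - \frac{3}{a}$
$w{\left(x,L \right)} = \frac{L}{2}$ ($w{\left(x,L \right)} = L \left(- \frac{3}{-6}\right) = L \left(\left(-3\right) \left(- \frac{1}{6}\right)\right) = L \frac{1}{2} = \frac{L}{2}$)
$- 37 w{\left(5,0 \right)} 7 = - 37 \cdot \frac{1}{2} \cdot 0 \cdot 7 = \left(-37\right) 0 \cdot 7 = 0 \cdot 7 = 0$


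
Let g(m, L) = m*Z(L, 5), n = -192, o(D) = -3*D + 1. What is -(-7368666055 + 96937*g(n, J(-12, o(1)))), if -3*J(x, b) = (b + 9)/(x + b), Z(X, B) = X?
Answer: 7371768039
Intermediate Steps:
o(D) = 1 - 3*D
J(x, b) = -(9 + b)/(3*(b + x)) (J(x, b) = -(b + 9)/(3*(x + b)) = -(9 + b)/(3*(b + x)))
g(m, L) = L*m (g(m, L) = m*L = L*m)
-(-7368666055 + 96937*g(n, J(-12, o(1)))) = -(-7368666055 - 18611904*(-3 - (1 - 3*1)/3)/((1 - 3*1) - 12)) = -(-7368666055 - 18611904*(-3 - (1 - 3)/3)/((1 - 3) - 12)) = -(-7368666055 - 18611904*(-3 - 1/3*(-2))/(-2 - 12)) = -96937/(1/(((-3 + 2/3)/(-14))*(-192) - 76015)) = -96937/(1/(-1/14*(-7/3)*(-192) - 76015)) = -96937/(1/((1/6)*(-192) - 76015)) = -96937/(1/(-32 - 76015)) = -96937/(1/(-76047)) = -96937/(-1/76047) = -96937*(-76047) = 7371768039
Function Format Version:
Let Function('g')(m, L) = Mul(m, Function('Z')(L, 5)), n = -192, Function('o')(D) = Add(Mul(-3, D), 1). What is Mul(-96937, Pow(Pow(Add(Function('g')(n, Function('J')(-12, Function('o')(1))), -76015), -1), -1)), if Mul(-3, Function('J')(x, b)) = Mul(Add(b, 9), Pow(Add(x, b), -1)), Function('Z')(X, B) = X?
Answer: 7371768039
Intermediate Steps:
Function('o')(D) = Add(1, Mul(-3, D))
Function('J')(x, b) = Mul(Rational(-1, 3), Pow(Add(b, x), -1), Add(9, b)) (Function('J')(x, b) = Mul(Rational(-1, 3), Mul(Add(b, 9), Pow(Add(x, b), -1))) = Mul(Rational(-1, 3), Mul(Add(9, b), Pow(Add(b, x), -1))) = Mul(Rational(-1, 3), Mul(Pow(Add(b, x), -1), Add(9, b))) = Mul(Rational(-1, 3), Pow(Add(b, x), -1), Add(9, b)))
Function('g')(m, L) = Mul(L, m) (Function('g')(m, L) = Mul(m, L) = Mul(L, m))
Mul(-96937, Pow(Pow(Add(Function('g')(n, Function('J')(-12, Function('o')(1))), -76015), -1), -1)) = Mul(-96937, Pow(Pow(Add(Mul(Mul(Pow(Add(Add(1, Mul(-3, 1)), -12), -1), Add(-3, Mul(Rational(-1, 3), Add(1, Mul(-3, 1))))), -192), -76015), -1), -1)) = Mul(-96937, Pow(Pow(Add(Mul(Mul(Pow(Add(Add(1, -3), -12), -1), Add(-3, Mul(Rational(-1, 3), Add(1, -3)))), -192), -76015), -1), -1)) = Mul(-96937, Pow(Pow(Add(Mul(Mul(Pow(Add(-2, -12), -1), Add(-3, Mul(Rational(-1, 3), -2))), -192), -76015), -1), -1)) = Mul(-96937, Pow(Pow(Add(Mul(Mul(Pow(-14, -1), Add(-3, Rational(2, 3))), -192), -76015), -1), -1)) = Mul(-96937, Pow(Pow(Add(Mul(Mul(Rational(-1, 14), Rational(-7, 3)), -192), -76015), -1), -1)) = Mul(-96937, Pow(Pow(Add(Mul(Rational(1, 6), -192), -76015), -1), -1)) = Mul(-96937, Pow(Pow(Add(-32, -76015), -1), -1)) = Mul(-96937, Pow(Pow(-76047, -1), -1)) = Mul(-96937, Pow(Rational(-1, 76047), -1)) = Mul(-96937, -76047) = 7371768039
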